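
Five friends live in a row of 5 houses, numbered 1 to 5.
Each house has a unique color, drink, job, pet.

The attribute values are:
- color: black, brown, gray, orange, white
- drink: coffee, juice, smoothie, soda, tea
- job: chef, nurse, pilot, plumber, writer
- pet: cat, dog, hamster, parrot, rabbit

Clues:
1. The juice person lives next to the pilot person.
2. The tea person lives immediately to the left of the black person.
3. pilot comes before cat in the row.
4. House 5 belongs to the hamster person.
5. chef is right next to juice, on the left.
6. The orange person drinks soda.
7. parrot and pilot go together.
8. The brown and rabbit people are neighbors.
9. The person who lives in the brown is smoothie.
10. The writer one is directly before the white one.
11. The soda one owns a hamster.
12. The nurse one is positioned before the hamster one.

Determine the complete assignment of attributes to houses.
Solution:

House | Color | Drink | Job | Pet
---------------------------------
  1   | brown | smoothie | chef | dog
  2   | gray | juice | writer | rabbit
  3   | white | tea | pilot | parrot
  4   | black | coffee | nurse | cat
  5   | orange | soda | plumber | hamster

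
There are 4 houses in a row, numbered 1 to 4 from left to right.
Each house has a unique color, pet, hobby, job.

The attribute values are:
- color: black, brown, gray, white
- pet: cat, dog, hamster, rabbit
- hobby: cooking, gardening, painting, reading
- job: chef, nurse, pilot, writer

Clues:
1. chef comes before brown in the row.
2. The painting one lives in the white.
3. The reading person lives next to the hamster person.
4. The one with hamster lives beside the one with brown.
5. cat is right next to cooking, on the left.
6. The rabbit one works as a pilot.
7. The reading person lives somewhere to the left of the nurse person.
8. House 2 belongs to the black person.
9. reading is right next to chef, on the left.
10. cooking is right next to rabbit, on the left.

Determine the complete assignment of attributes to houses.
Solution:

House | Color | Pet | Hobby | Job
---------------------------------
  1   | gray | cat | reading | writer
  2   | black | hamster | cooking | chef
  3   | brown | rabbit | gardening | pilot
  4   | white | dog | painting | nurse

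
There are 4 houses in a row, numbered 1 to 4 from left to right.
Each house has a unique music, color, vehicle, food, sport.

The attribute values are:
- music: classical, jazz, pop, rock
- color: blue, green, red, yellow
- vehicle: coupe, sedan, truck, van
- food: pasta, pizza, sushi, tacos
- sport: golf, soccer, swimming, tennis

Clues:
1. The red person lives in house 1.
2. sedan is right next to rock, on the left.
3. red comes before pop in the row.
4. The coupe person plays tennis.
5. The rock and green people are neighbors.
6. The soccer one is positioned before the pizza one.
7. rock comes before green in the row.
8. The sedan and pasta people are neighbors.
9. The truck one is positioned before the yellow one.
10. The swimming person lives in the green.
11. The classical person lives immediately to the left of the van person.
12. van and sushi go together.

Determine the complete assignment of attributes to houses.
Solution:

House | Music | Color | Vehicle | Food | Sport
----------------------------------------------
  1   | jazz | red | sedan | tacos | soccer
  2   | rock | blue | coupe | pasta | tennis
  3   | classical | green | truck | pizza | swimming
  4   | pop | yellow | van | sushi | golf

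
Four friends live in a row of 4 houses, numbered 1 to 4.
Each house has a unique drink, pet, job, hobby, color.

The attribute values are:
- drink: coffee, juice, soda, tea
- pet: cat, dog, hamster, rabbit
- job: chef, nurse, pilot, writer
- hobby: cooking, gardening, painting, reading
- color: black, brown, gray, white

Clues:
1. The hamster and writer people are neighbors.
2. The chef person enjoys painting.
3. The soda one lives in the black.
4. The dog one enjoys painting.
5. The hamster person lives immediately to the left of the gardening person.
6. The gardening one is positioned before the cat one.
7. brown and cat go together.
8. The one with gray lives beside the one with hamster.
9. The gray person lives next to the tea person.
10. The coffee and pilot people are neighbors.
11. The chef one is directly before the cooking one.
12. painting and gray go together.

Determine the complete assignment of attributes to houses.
Solution:

House | Drink | Pet | Job | Hobby | Color
-----------------------------------------
  1   | coffee | dog | chef | painting | gray
  2   | tea | hamster | pilot | cooking | white
  3   | soda | rabbit | writer | gardening | black
  4   | juice | cat | nurse | reading | brown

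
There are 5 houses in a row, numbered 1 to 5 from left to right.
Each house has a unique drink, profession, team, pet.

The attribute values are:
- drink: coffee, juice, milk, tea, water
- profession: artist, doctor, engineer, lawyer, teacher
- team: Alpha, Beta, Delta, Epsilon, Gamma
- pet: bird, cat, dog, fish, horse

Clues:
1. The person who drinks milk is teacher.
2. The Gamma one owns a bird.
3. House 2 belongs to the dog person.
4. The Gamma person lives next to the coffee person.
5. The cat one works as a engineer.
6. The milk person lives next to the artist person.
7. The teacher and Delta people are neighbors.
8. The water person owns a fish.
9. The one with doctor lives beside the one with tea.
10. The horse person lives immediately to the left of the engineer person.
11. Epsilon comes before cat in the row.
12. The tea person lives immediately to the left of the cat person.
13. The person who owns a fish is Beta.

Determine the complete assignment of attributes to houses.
Solution:

House | Drink | Profession | Team | Pet
---------------------------------------
  1   | milk | teacher | Gamma | bird
  2   | coffee | artist | Delta | dog
  3   | water | doctor | Beta | fish
  4   | tea | lawyer | Epsilon | horse
  5   | juice | engineer | Alpha | cat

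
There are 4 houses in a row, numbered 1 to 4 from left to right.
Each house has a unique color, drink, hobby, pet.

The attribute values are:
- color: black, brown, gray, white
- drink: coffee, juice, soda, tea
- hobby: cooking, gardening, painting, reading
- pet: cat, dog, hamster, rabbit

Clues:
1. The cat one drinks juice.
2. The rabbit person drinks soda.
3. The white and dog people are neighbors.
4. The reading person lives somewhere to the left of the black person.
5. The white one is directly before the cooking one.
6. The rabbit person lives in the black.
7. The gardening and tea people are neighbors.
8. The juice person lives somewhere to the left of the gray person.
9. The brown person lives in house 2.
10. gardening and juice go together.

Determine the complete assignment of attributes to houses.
Solution:

House | Color | Drink | Hobby | Pet
-----------------------------------
  1   | white | juice | gardening | cat
  2   | brown | tea | cooking | dog
  3   | gray | coffee | reading | hamster
  4   | black | soda | painting | rabbit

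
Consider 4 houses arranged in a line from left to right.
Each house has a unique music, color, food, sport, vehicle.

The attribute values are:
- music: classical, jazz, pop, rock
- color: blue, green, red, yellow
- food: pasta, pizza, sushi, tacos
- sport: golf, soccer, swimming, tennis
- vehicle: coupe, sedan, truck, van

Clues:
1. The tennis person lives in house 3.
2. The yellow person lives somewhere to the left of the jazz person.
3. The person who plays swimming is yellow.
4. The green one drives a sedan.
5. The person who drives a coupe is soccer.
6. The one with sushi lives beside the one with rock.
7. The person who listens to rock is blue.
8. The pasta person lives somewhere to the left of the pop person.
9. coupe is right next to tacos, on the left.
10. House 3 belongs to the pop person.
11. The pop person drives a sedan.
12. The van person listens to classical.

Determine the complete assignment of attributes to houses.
Solution:

House | Music | Color | Food | Sport | Vehicle
----------------------------------------------
  1   | classical | yellow | sushi | swimming | van
  2   | rock | blue | pasta | soccer | coupe
  3   | pop | green | tacos | tennis | sedan
  4   | jazz | red | pizza | golf | truck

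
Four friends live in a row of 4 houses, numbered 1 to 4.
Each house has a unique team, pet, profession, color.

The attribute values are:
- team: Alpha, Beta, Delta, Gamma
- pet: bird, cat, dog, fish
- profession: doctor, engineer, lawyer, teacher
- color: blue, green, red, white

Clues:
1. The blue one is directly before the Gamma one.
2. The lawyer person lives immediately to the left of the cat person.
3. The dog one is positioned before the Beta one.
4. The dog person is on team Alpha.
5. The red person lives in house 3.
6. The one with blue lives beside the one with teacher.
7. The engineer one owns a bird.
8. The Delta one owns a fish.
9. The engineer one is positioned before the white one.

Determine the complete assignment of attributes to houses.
Solution:

House | Team | Pet | Profession | Color
---------------------------------------
  1   | Alpha | dog | lawyer | blue
  2   | Gamma | cat | teacher | green
  3   | Beta | bird | engineer | red
  4   | Delta | fish | doctor | white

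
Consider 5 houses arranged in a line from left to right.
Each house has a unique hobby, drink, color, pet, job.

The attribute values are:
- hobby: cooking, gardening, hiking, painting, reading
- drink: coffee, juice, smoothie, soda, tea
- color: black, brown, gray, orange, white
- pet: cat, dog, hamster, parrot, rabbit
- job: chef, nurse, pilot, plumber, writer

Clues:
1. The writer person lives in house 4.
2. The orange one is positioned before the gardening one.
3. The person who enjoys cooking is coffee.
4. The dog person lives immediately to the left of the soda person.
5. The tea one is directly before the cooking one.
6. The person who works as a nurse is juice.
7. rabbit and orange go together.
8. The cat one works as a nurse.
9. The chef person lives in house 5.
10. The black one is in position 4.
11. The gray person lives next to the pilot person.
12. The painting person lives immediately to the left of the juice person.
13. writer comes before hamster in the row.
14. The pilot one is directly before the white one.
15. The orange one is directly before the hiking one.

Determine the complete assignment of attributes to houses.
Solution:

House | Hobby | Drink | Color | Pet | Job
-----------------------------------------
  1   | reading | smoothie | gray | dog | plumber
  2   | painting | soda | orange | rabbit | pilot
  3   | hiking | juice | white | cat | nurse
  4   | gardening | tea | black | parrot | writer
  5   | cooking | coffee | brown | hamster | chef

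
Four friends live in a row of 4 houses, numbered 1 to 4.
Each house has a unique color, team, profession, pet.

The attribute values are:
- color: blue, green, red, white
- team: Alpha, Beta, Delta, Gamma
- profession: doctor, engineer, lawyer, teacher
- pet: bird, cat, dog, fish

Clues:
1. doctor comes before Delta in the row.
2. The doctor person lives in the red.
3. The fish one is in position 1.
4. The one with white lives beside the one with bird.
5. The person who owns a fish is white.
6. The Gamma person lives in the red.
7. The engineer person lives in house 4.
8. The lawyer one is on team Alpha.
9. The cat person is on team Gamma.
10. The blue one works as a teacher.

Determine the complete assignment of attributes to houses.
Solution:

House | Color | Team | Profession | Pet
---------------------------------------
  1   | white | Alpha | lawyer | fish
  2   | blue | Beta | teacher | bird
  3   | red | Gamma | doctor | cat
  4   | green | Delta | engineer | dog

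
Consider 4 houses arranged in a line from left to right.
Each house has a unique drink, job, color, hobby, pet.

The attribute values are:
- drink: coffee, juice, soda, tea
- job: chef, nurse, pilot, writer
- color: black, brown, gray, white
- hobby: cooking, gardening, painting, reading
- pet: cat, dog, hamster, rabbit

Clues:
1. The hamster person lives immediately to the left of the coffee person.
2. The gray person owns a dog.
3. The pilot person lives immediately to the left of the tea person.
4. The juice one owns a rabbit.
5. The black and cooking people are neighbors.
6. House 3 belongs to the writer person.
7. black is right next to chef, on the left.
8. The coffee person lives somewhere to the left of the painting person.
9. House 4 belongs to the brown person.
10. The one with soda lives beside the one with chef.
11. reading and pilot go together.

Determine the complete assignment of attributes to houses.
Solution:

House | Drink | Job | Color | Hobby | Pet
-----------------------------------------
  1   | soda | pilot | black | reading | cat
  2   | tea | chef | white | cooking | hamster
  3   | coffee | writer | gray | gardening | dog
  4   | juice | nurse | brown | painting | rabbit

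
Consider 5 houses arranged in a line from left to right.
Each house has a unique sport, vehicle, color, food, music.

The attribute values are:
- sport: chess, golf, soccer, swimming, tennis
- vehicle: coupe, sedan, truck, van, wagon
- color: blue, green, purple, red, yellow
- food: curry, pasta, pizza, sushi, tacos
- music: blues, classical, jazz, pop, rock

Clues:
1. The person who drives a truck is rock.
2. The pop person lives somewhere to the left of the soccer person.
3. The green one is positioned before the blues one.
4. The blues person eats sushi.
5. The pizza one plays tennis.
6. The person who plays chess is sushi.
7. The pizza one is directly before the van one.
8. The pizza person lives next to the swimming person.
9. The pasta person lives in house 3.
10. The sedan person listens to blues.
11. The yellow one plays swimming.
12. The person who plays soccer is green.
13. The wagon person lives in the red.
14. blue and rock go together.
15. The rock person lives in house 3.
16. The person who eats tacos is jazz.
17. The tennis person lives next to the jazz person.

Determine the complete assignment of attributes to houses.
Solution:

House | Sport | Vehicle | Color | Food | Music
----------------------------------------------
  1   | tennis | wagon | red | pizza | pop
  2   | swimming | van | yellow | tacos | jazz
  3   | golf | truck | blue | pasta | rock
  4   | soccer | coupe | green | curry | classical
  5   | chess | sedan | purple | sushi | blues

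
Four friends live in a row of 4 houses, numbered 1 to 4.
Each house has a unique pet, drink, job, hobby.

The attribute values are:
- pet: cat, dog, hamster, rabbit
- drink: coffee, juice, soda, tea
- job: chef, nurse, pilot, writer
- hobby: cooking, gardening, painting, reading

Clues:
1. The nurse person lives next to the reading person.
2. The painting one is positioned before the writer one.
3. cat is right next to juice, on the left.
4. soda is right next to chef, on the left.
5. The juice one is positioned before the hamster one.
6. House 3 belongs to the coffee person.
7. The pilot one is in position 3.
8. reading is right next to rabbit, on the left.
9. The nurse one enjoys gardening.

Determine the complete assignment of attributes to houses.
Solution:

House | Pet | Drink | Job | Hobby
---------------------------------
  1   | cat | soda | nurse | gardening
  2   | dog | juice | chef | reading
  3   | rabbit | coffee | pilot | painting
  4   | hamster | tea | writer | cooking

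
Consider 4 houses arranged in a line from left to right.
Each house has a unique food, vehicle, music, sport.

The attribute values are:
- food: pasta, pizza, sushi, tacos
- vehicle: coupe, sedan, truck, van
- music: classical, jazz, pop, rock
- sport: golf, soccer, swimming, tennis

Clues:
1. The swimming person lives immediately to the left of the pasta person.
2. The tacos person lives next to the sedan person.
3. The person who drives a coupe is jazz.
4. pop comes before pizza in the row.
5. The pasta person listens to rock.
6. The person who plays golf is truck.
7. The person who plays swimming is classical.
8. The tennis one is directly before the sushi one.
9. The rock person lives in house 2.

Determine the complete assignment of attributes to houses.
Solution:

House | Food | Vehicle | Music | Sport
--------------------------------------
  1   | tacos | van | classical | swimming
  2   | pasta | sedan | rock | tennis
  3   | sushi | truck | pop | golf
  4   | pizza | coupe | jazz | soccer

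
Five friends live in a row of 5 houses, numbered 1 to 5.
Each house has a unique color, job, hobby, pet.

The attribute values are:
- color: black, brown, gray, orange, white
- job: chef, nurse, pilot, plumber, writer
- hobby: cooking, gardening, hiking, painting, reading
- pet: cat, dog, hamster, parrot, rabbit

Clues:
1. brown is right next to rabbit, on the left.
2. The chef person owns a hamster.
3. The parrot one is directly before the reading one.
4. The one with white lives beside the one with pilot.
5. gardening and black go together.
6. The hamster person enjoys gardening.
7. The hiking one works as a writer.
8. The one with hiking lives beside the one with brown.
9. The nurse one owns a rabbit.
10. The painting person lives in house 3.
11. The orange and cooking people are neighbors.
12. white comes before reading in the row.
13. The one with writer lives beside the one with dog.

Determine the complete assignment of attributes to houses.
Solution:

House | Color | Job | Hobby | Pet
---------------------------------
  1   | white | writer | hiking | parrot
  2   | brown | pilot | reading | dog
  3   | orange | nurse | painting | rabbit
  4   | gray | plumber | cooking | cat
  5   | black | chef | gardening | hamster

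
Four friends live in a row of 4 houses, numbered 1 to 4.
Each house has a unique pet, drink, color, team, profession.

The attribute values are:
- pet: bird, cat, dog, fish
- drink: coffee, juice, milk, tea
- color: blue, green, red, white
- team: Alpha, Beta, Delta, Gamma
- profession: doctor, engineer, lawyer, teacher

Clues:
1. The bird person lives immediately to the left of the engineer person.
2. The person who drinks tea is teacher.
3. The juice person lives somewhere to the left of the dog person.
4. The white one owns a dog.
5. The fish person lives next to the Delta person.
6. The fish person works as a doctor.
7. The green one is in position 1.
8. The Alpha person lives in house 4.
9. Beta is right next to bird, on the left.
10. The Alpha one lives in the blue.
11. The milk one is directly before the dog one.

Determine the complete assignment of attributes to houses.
Solution:

House | Pet | Drink | Color | Team | Profession
-----------------------------------------------
  1   | fish | juice | green | Beta | doctor
  2   | bird | milk | red | Delta | lawyer
  3   | dog | coffee | white | Gamma | engineer
  4   | cat | tea | blue | Alpha | teacher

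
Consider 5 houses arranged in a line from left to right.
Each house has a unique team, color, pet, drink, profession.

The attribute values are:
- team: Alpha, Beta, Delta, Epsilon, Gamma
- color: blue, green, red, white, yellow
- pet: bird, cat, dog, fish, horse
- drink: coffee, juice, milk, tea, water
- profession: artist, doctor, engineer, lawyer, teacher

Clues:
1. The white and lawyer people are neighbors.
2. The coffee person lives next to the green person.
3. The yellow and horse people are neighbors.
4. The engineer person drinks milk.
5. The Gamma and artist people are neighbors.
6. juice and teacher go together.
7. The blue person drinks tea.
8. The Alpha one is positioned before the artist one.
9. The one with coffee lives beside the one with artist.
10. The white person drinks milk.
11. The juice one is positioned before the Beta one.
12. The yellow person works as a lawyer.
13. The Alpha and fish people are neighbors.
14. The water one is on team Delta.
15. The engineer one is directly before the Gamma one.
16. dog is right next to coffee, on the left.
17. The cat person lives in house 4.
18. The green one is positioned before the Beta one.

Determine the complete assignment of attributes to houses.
Solution:

House | Team | Color | Pet | Drink | Profession
-----------------------------------------------
  1   | Alpha | white | dog | milk | engineer
  2   | Gamma | yellow | fish | coffee | lawyer
  3   | Delta | green | horse | water | artist
  4   | Epsilon | red | cat | juice | teacher
  5   | Beta | blue | bird | tea | doctor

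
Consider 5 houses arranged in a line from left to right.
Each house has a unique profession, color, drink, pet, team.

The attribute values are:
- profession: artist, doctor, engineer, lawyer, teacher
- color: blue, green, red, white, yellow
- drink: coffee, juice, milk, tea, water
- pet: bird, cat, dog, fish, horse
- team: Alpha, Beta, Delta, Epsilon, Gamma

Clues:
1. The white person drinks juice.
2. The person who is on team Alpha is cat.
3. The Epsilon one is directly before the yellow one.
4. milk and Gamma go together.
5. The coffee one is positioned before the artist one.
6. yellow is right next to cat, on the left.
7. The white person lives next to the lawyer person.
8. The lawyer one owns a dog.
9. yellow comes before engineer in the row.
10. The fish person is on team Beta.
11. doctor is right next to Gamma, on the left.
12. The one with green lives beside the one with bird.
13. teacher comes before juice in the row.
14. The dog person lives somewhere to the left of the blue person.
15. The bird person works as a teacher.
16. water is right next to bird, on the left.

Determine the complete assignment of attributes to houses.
Solution:

House | Profession | Color | Drink | Pet | Team
-----------------------------------------------
  1   | doctor | green | water | horse | Epsilon
  2   | teacher | yellow | milk | bird | Gamma
  3   | engineer | white | juice | cat | Alpha
  4   | lawyer | red | coffee | dog | Delta
  5   | artist | blue | tea | fish | Beta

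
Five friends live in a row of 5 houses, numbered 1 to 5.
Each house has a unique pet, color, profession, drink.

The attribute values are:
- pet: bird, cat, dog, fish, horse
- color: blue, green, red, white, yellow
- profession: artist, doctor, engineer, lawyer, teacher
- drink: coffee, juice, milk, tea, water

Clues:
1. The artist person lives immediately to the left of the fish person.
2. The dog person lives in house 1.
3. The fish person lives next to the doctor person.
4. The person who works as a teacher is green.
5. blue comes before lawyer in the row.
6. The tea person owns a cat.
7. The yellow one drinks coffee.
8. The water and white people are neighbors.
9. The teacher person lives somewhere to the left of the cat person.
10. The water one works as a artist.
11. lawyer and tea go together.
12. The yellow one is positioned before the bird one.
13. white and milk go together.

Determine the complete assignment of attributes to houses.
Solution:

House | Pet | Color | Profession | Drink
----------------------------------------
  1   | dog | blue | artist | water
  2   | fish | white | engineer | milk
  3   | horse | yellow | doctor | coffee
  4   | bird | green | teacher | juice
  5   | cat | red | lawyer | tea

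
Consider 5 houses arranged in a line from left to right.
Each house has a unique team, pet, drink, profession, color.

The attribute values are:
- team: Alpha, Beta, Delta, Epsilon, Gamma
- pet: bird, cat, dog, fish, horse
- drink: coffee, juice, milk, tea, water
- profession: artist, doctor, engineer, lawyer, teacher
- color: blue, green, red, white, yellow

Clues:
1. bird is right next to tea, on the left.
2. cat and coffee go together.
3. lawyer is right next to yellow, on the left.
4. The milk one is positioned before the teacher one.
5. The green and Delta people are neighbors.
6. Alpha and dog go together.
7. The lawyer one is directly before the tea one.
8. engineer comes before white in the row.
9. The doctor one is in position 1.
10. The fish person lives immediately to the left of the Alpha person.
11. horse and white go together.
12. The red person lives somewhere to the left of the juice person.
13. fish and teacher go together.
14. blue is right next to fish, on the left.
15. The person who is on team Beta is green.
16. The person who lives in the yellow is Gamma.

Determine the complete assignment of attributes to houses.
Solution:

House | Team | Pet | Drink | Profession | Color
-----------------------------------------------
  1   | Beta | cat | coffee | doctor | green
  2   | Delta | bird | milk | lawyer | blue
  3   | Gamma | fish | tea | teacher | yellow
  4   | Alpha | dog | water | engineer | red
  5   | Epsilon | horse | juice | artist | white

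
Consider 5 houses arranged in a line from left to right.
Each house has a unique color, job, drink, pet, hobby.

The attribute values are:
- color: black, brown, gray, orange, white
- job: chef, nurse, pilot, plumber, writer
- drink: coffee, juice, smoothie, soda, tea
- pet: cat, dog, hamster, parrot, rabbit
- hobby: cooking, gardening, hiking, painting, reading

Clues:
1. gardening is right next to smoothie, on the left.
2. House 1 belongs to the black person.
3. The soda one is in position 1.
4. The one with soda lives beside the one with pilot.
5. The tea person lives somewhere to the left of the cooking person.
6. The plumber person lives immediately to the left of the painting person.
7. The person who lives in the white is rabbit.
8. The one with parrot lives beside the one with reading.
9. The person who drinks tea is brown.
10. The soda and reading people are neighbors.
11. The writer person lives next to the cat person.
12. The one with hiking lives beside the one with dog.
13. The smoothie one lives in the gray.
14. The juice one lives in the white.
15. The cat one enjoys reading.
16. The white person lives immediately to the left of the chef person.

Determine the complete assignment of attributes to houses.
Solution:

House | Color | Job | Drink | Pet | Hobby
-----------------------------------------
  1   | black | writer | soda | parrot | gardening
  2   | gray | pilot | smoothie | cat | reading
  3   | white | plumber | juice | rabbit | hiking
  4   | brown | chef | tea | dog | painting
  5   | orange | nurse | coffee | hamster | cooking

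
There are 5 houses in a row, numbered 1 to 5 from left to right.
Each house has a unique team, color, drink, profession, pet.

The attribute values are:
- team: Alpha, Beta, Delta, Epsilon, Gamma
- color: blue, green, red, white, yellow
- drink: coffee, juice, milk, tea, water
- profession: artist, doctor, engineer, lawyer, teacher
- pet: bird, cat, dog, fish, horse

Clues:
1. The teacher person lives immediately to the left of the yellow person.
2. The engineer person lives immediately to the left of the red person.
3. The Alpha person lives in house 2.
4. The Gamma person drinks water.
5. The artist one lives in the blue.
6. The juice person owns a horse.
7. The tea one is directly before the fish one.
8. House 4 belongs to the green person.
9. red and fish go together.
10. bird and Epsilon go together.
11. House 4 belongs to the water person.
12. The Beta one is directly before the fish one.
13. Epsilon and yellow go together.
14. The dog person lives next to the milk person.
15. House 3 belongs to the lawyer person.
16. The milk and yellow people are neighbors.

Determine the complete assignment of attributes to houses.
Solution:

House | Team | Color | Drink | Profession | Pet
-----------------------------------------------
  1   | Beta | white | tea | engineer | dog
  2   | Alpha | red | milk | teacher | fish
  3   | Epsilon | yellow | coffee | lawyer | bird
  4   | Gamma | green | water | doctor | cat
  5   | Delta | blue | juice | artist | horse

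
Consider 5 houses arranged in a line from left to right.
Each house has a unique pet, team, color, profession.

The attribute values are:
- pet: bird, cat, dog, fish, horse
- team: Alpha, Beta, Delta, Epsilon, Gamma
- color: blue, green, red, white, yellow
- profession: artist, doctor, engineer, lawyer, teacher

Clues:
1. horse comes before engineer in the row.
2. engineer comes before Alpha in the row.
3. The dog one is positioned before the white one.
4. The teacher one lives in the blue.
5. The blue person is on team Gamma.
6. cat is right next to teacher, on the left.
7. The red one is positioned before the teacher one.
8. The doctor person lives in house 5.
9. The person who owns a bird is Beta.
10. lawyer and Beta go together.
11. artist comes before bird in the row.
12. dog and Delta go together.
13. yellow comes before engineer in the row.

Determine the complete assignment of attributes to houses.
Solution:

House | Pet | Team | Color | Profession
---------------------------------------
  1   | cat | Epsilon | red | artist
  2   | horse | Gamma | blue | teacher
  3   | bird | Beta | yellow | lawyer
  4   | dog | Delta | green | engineer
  5   | fish | Alpha | white | doctor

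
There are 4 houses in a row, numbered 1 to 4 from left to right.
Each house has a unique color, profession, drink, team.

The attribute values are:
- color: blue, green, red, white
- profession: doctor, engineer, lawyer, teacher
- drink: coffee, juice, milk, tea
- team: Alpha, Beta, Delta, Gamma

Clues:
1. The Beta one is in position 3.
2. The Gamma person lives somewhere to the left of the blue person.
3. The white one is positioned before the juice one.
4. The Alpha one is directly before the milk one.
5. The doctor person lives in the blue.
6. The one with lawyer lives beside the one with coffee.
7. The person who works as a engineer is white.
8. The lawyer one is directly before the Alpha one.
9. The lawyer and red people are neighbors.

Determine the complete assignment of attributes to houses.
Solution:

House | Color | Profession | Drink | Team
-----------------------------------------
  1   | green | lawyer | tea | Gamma
  2   | red | teacher | coffee | Alpha
  3   | white | engineer | milk | Beta
  4   | blue | doctor | juice | Delta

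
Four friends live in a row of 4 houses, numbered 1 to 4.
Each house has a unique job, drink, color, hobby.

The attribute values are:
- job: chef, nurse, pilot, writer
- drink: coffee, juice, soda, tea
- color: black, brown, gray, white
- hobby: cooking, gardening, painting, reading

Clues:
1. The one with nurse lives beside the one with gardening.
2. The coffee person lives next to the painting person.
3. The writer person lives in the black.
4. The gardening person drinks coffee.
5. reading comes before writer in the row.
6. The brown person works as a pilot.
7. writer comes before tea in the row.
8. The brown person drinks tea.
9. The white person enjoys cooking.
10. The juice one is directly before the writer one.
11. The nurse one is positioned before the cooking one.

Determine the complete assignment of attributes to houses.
Solution:

House | Job | Drink | Color | Hobby
-----------------------------------
  1   | nurse | juice | gray | reading
  2   | writer | coffee | black | gardening
  3   | pilot | tea | brown | painting
  4   | chef | soda | white | cooking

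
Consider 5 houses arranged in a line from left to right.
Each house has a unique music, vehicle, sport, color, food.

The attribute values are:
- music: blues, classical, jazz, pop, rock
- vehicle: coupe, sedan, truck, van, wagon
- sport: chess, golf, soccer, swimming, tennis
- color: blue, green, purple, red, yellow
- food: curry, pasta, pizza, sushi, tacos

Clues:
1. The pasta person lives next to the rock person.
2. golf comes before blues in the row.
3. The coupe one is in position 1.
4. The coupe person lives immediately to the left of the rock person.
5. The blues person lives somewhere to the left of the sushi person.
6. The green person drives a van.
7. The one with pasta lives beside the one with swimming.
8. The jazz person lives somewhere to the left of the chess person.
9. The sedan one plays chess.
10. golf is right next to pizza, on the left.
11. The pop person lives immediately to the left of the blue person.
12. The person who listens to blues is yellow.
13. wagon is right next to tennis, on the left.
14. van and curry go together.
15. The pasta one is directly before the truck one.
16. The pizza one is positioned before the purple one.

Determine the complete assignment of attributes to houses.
Solution:

House | Music | Vehicle | Sport | Color | Food
----------------------------------------------
  1   | pop | coupe | golf | red | pasta
  2   | rock | truck | swimming | blue | pizza
  3   | blues | wagon | soccer | yellow | tacos
  4   | jazz | van | tennis | green | curry
  5   | classical | sedan | chess | purple | sushi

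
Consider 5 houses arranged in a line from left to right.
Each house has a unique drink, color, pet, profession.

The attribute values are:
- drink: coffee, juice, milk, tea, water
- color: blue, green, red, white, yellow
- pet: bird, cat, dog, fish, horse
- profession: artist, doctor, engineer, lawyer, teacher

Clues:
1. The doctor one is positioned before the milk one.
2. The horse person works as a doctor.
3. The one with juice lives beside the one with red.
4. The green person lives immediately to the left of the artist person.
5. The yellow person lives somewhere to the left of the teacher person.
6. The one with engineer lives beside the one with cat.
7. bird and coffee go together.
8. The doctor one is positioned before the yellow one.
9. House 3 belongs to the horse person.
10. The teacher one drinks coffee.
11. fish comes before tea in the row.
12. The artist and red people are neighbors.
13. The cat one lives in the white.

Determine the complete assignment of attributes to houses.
Solution:

House | Drink | Color | Pet | Profession
----------------------------------------
  1   | water | green | fish | engineer
  2   | juice | white | cat | artist
  3   | tea | red | horse | doctor
  4   | milk | yellow | dog | lawyer
  5   | coffee | blue | bird | teacher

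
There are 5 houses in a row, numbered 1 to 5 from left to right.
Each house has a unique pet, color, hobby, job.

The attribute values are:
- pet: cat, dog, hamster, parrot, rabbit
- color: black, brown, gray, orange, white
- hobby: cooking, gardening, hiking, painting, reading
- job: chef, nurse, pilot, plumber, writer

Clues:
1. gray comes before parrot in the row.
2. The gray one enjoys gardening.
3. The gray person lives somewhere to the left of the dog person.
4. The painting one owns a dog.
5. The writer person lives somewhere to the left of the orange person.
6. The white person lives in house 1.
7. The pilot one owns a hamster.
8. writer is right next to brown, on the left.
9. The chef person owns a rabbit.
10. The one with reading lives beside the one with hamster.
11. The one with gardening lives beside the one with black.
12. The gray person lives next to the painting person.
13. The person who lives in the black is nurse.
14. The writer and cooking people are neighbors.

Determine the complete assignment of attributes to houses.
Solution:

House | Pet | Color | Hobby | Job
---------------------------------
  1   | cat | white | reading | writer
  2   | hamster | brown | cooking | pilot
  3   | rabbit | gray | gardening | chef
  4   | dog | black | painting | nurse
  5   | parrot | orange | hiking | plumber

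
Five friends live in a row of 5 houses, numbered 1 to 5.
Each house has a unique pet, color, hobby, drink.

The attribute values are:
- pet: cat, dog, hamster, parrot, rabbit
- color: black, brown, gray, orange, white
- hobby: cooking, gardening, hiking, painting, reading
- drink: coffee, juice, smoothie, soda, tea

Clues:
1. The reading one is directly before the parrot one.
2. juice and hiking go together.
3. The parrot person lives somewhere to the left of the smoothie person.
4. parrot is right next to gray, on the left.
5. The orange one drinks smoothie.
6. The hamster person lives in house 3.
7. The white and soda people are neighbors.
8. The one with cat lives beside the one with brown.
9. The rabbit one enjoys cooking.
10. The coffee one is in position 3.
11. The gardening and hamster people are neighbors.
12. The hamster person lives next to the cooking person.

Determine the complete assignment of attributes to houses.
Solution:

House | Pet | Color | Hobby | Drink
-----------------------------------
  1   | cat | white | reading | tea
  2   | parrot | brown | gardening | soda
  3   | hamster | gray | painting | coffee
  4   | rabbit | orange | cooking | smoothie
  5   | dog | black | hiking | juice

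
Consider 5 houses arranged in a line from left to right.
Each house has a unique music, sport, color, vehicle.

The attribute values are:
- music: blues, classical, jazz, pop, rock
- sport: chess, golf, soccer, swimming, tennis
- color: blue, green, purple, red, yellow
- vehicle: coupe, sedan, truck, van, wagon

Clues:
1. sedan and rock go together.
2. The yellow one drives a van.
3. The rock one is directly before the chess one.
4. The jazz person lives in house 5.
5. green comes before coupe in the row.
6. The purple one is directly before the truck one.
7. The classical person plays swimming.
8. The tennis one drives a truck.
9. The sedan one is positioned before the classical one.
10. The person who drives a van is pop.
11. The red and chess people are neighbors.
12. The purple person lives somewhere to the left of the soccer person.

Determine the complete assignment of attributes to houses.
Solution:

House | Music | Sport | Color | Vehicle
---------------------------------------
  1   | rock | golf | red | sedan
  2   | pop | chess | yellow | van
  3   | classical | swimming | purple | wagon
  4   | blues | tennis | green | truck
  5   | jazz | soccer | blue | coupe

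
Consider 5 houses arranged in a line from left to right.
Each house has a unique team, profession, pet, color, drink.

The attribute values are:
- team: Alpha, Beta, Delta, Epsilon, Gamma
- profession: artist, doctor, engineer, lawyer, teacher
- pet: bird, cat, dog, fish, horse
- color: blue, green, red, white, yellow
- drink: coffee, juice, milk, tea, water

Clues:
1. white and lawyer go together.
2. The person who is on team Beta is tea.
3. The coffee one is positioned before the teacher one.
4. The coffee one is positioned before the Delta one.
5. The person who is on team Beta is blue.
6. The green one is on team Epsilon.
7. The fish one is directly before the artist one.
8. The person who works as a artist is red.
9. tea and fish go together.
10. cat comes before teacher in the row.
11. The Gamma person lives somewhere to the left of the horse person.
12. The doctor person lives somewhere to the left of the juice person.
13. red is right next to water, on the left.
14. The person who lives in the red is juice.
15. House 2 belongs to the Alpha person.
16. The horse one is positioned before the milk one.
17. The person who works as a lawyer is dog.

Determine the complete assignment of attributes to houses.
Solution:

House | Team | Profession | Pet | Color | Drink
-----------------------------------------------
  1   | Beta | doctor | fish | blue | tea
  2   | Alpha | artist | cat | red | juice
  3   | Gamma | lawyer | dog | white | water
  4   | Epsilon | engineer | horse | green | coffee
  5   | Delta | teacher | bird | yellow | milk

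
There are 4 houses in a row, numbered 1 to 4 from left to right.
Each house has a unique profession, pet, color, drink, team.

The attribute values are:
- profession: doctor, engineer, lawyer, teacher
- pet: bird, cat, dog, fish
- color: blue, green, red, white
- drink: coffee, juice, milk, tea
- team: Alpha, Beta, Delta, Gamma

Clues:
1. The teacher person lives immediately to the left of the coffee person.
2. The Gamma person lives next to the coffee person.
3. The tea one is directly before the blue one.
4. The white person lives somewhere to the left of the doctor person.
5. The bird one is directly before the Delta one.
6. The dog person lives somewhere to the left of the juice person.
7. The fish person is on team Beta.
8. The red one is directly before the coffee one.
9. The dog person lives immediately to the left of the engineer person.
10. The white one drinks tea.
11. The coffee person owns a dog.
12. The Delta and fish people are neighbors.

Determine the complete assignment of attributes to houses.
Solution:

House | Profession | Pet | Color | Drink | Team
-----------------------------------------------
  1   | teacher | bird | red | milk | Gamma
  2   | lawyer | dog | green | coffee | Delta
  3   | engineer | fish | white | tea | Beta
  4   | doctor | cat | blue | juice | Alpha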